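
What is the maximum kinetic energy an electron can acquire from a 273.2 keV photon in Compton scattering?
141.1733 keV

Maximum energy transfer occurs at θ = 180° (backscattering).

Initial photon: E₀ = 273.2 keV → λ₀ = 4.5382 pm

Maximum Compton shift (at 180°):
Δλ_max = 2λ_C = 2 × 2.4263 = 4.8526 pm

Final wavelength:
λ' = 4.5382 + 4.8526 = 9.3908 pm

Minimum photon energy (maximum energy to electron):
E'_min = hc/λ' = 132.0267 keV

Maximum electron kinetic energy:
K_max = E₀ - E'_min = 273.2000 - 132.0267 = 141.1733 keV

(Intermediate values are shown rounded; full precision is carried through to the final answer.)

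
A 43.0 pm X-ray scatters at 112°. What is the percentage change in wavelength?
7.7563%

Calculate the Compton shift:
Δλ = λ_C(1 - cos(112°))
Δλ = 2.4263 × (1 - cos(112°))
Δλ = 2.4263 × 1.3746
Δλ = 3.3352 pm

Percentage change:
(Δλ/λ₀) × 100 = (3.3352/43.0) × 100
= 7.7563%

(Intermediate values are shown rounded; full precision is carried through to the final answer.)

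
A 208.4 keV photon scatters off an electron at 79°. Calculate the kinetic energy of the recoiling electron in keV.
51.7096 keV

By energy conservation: K_e = E_initial - E_final

First find the scattered photon energy:
Initial wavelength: λ = hc/E = 5.9493 pm
Compton shift: Δλ = λ_C(1 - cos(79°)) = 1.9633 pm
Final wavelength: λ' = 5.9493 + 1.9633 = 7.9127 pm
Final photon energy: E' = hc/λ' = 156.6904 keV

Electron kinetic energy:
K_e = E - E' = 208.4000 - 156.6904 = 51.7096 keV

(Intermediate values are shown rounded; full precision is carried through to the final answer.)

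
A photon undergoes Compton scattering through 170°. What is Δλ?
4.8158 pm

Using the Compton scattering formula:
Δλ = λ_C(1 - cos θ)

where λ_C = h/(m_e·c) ≈ 2.4263 pm is the Compton wavelength of an electron.

For θ = 170°:
cos(170°) = -0.9848
1 - cos(170°) = 1.9848

Δλ = 2.4263 × 1.9848
Δλ = 4.8158 pm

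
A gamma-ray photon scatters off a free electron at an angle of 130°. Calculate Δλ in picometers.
3.9859 pm

Using the Compton scattering formula:
Δλ = λ_C(1 - cos θ)

where λ_C = h/(m_e·c) ≈ 2.4263 pm is the Compton wavelength of an electron.

For θ = 130°:
cos(130°) = -0.6428
1 - cos(130°) = 1.6428

Δλ = 2.4263 × 1.6428
Δλ = 3.9859 pm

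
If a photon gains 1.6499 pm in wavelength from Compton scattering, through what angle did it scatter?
71.34°

From the Compton formula Δλ = λ_C(1 - cos θ), we can solve for θ:

cos θ = 1 - Δλ/λ_C

Given:
- Δλ = 1.6499 pm
- λ_C = h/(m_e·c) ≈ 2.42631024 pm

cos θ = 1 - 1.6499/2.42631024
cos θ = 1 - 0.680004
cos θ = 0.319996

θ = arccos(0.319996)
θ = 71.34°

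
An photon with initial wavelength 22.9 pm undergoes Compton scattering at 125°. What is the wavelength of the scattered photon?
26.7180 pm

Using the Compton scattering formula:
λ' = λ + Δλ = λ + λ_C(1 - cos θ)

Given:
- Initial wavelength λ = 22.9 pm
- Scattering angle θ = 125°
- Compton wavelength λ_C ≈ 2.4263 pm

Calculate the shift:
Δλ = 2.4263 × (1 - cos(125°))
Δλ = 2.4263 × 1.5736
Δλ = 3.8180 pm

Final wavelength:
λ' = 22.9 + 3.8180 = 26.7180 pm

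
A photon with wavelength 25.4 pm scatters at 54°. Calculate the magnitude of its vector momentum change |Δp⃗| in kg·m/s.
2.3254e-23 kg·m/s

Photon momentum magnitude is p = h/λ.

Initial momentum:
p₀ = h/λ = 6.6261e-34/2.5400e-11 = 2.6087e-23 kg·m/s

After scattering:
λ' = λ + Δλ = 25.4 + 1.0002 = 26.4002 pm
p' = h/λ' = 6.6261e-34/2.6400e-11 = 2.5099e-23 kg·m/s

Momentum is a vector; the scattered photon's direction makes angle θ = 54° with the incident direction. The magnitude of the vector change Δp⃗ = p⃗₀ − p⃗' is found from the law of cosines:
|Δp⃗|² = p₀² + p'² − 2p₀p'cos θ
|Δp⃗|² = (2.6087e-23)² + (2.5099e-23)² − 2·2.6087e-23·2.5099e-23·cos(54°)
|Δp⃗| = 2.3254e-23 kg·m/s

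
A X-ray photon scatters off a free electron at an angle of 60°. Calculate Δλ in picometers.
1.2132 pm

Using the Compton scattering formula:
Δλ = λ_C(1 - cos θ)

where λ_C = h/(m_e·c) ≈ 2.4263 pm is the Compton wavelength of an electron.

For θ = 60°:
cos(60°) = 0.5000
1 - cos(60°) = 0.5000

Δλ = 2.4263 × 0.5000
Δλ = 1.2132 pm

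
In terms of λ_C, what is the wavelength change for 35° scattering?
0.1808 λ_C

The Compton shift formula is:
Δλ = λ_C(1 - cos θ)

Dividing both sides by λ_C:
Δλ/λ_C = 1 - cos θ

For θ = 35°:
Δλ/λ_C = 1 - cos(35°)
Δλ/λ_C = 1 - 0.8192
Δλ/λ_C = 0.1808

This means the shift is 0.1808 × λ_C = 0.4388 pm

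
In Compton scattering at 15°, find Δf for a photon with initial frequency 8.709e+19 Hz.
2.043e+18 Hz (decrease)

Convert frequency to wavelength (c = 299792458 m/s):
λ₀ = c/f₀ = 299792458/8.709e+19 = 3.4423293e-12 m = 3.4423 pm

Calculate Compton shift:
Δλ = λ_C(1 - cos(15°)) = 0.0827 pm

Final wavelength:
λ' = λ₀ + Δλ = 3.4423 + 0.0827 = 3.5250 pm

Final frequency:
f' = c/λ' = 299792458/3.5250038e-12 = 8.5047414e+19 Hz

Frequency shift (decrease):
Δf = f₀ - f' = 8.709e+19 - 8.5047414e+19 = 2.043e+18 Hz

(Intermediate values are shown rounded; full precision is carried through to the final answer.)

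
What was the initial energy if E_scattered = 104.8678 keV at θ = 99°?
137.5000 keV

Convert final energy to wavelength (hc ≈ 1239.842 keV·pm):
λ' = hc/E' = 1239.842 / 104.8678 = 11.8229 pm

Calculate the Compton shift:
Δλ = λ_C(1 - cos(99°))
Δλ = 2.4263 × (1 - cos(99°))
Δλ = 2.8059 pm

Initial wavelength:
λ = λ' - Δλ = 11.8229 - 2.8059 = 9.0170 pm

Initial energy:
E = hc/λ = 1239.842 / 9.0170 = 137.5000 keV

(Intermediate values are shown rounded; full precision is carried through to the final answer.)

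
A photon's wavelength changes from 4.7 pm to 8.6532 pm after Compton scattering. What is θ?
129.00°

First find the wavelength shift:
Δλ = λ' - λ = 8.6532 - 4.7 = 3.9532 pm

Using Δλ = λ_C(1 - cos θ), with λ_C = h/(m_e·c) ≈ 2.42631024 pm:
cos θ = 1 - Δλ/λ_C
cos θ = 1 - 3.9532/2.42631024
cos θ = -0.629305

θ = arccos(-0.629305)
θ = 129.00°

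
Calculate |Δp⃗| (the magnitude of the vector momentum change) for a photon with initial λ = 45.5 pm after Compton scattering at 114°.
2.3581e-23 kg·m/s

Photon momentum magnitude is p = h/λ.

Initial momentum:
p₀ = h/λ = 6.6261e-34/4.5500e-11 = 1.4563e-23 kg·m/s

After scattering:
λ' = λ + Δλ = 45.5 + 3.4132 = 48.9132 pm
p' = h/λ' = 6.6261e-34/4.8913e-11 = 1.3547e-23 kg·m/s

Momentum is a vector; the scattered photon's direction makes angle θ = 114° with the incident direction. The magnitude of the vector change Δp⃗ = p⃗₀ − p⃗' is found from the law of cosines:
|Δp⃗|² = p₀² + p'² − 2p₀p'cos θ
|Δp⃗|² = (1.4563e-23)² + (1.3547e-23)² − 2·1.4563e-23·1.3547e-23·cos(114°)
|Δp⃗| = 2.3581e-23 kg·m/s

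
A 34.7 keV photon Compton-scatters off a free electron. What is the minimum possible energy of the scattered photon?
30.5508 keV (at θ = 180°)

The scattered photon has minimum energy when its wavelength is maximum, i.e., when the Compton shift Δλ = λ_C(1 − cos θ) is maximum. This occurs at θ = 180° (backscattering), giving Δλ_max = 2λ_C = 4.8526 pm.

Initial wavelength: λ₀ = hc/E₀ = 35.7303 pm
Maximum final wavelength: λ'_max = λ₀ + 2λ_C = 35.7303 + 4.8526 = 40.5829 pm
Minimum final energy: E'_min = hc/λ'_max = 30.5508 keV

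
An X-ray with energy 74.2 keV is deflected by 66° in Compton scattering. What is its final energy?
68.3150 keV

First convert energy to wavelength:
λ = hc/E, with hc ≈ 1239.842 keV·pm (i.e. 1239.842 eV·nm)

For E = 74.2 keV = 74200 eV:
λ = 1239.842 keV·pm / 74.2 keV
λ = 16.7095 pm

Calculate the Compton shift:
Δλ = λ_C(1 - cos(66°)) = 2.4263 × 0.5933
Δλ = 1.4394 pm

Final wavelength:
λ' = 16.7095 + 1.4394 = 18.1489 pm

Final energy:
E' = hc/λ' = 1239.842 / 18.1489 = 68.3150 keV

(Intermediate values are shown rounded; full precision is carried through to the final answer.)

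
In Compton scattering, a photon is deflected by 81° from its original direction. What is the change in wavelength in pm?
2.0468 pm

Using the Compton scattering formula:
Δλ = λ_C(1 - cos θ)

where λ_C = h/(m_e·c) ≈ 2.4263 pm is the Compton wavelength of an electron.

For θ = 81°:
cos(81°) = 0.1564
1 - cos(81°) = 0.8436

Δλ = 2.4263 × 0.8436
Δλ = 2.0468 pm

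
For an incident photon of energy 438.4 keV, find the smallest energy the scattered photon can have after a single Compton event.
161.4225 keV (at θ = 180°)

The scattered photon has minimum energy when its wavelength is maximum, i.e., when the Compton shift Δλ = λ_C(1 − cos θ) is maximum. This occurs at θ = 180° (backscattering), giving Δλ_max = 2λ_C = 4.8526 pm.

Initial wavelength: λ₀ = hc/E₀ = 2.8281 pm
Maximum final wavelength: λ'_max = λ₀ + 2λ_C = 2.8281 + 4.8526 = 7.6807 pm
Minimum final energy: E'_min = hc/λ'_max = 161.4225 keV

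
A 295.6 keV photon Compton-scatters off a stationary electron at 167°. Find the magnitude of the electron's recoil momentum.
2.3043e-22 kg·m/s

The electron is initially at rest, so by conservation of momentum:
p⃗_e = p⃗₀ − p⃗'  (incident photon momentum minus scattered photon momentum)

Photon momentum magnitudes (p = h/λ = E/c):
λ₀ = hc/E₀ = 4.1943 pm → p₀ = h/λ₀ = 1.5798e-22 kg·m/s
Δλ = λ_C(1 − cos 167°) = 4.7904 pm
λ' = 8.9848 pm → p' = h/λ' = 7.3748e-23 kg·m/s

The scattered photon makes angle θ = 167° with the incident direction, so by the law of cosines:
|p⃗_e|² = p₀² + p'² − 2p₀p'cos θ
|p⃗_e|² = (1.5798e-22)² + (7.3748e-23)² − 2·1.5798e-22·7.3748e-23·cos(167°)
|p⃗_e| = 2.3043e-22 kg·m/s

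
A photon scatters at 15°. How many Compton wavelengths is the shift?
0.0341 λ_C

The Compton shift formula is:
Δλ = λ_C(1 - cos θ)

Dividing both sides by λ_C:
Δλ/λ_C = 1 - cos θ

For θ = 15°:
Δλ/λ_C = 1 - cos(15°)
Δλ/λ_C = 1 - 0.9659
Δλ/λ_C = 0.0341

This means the shift is 0.0341 × λ_C = 0.0827 pm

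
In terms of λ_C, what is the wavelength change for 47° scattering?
0.3180 λ_C

The Compton shift formula is:
Δλ = λ_C(1 - cos θ)

Dividing both sides by λ_C:
Δλ/λ_C = 1 - cos θ

For θ = 47°:
Δλ/λ_C = 1 - cos(47°)
Δλ/λ_C = 1 - 0.6820
Δλ/λ_C = 0.3180

This means the shift is 0.3180 × λ_C = 0.7716 pm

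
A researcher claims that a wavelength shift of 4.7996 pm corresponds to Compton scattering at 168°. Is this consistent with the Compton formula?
Yes, consistent

Calculate the expected shift for θ = 168°:

Δλ_expected = λ_C(1 - cos(168°))
Δλ_expected = 2.4263 × (1 - cos(168°))
Δλ_expected = 2.4263 × 1.9781
Δλ_expected = 4.7996 pm

Given shift: 4.7996 pm
Expected shift: 4.7996 pm
Difference: 0.0000 pm

The values match. This is consistent with Compton scattering at the stated angle.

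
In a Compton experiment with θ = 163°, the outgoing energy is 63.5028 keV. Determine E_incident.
83.9000 keV

Convert final energy to wavelength (hc ≈ 1239.842 keV·pm):
λ' = hc/E' = 1239.842 / 63.5028 = 19.5242 pm

Calculate the Compton shift:
Δλ = λ_C(1 - cos(163°))
Δλ = 2.4263 × (1 - cos(163°))
Δλ = 4.7466 pm

Initial wavelength:
λ = λ' - Δλ = 19.5242 - 4.7466 = 14.7776 pm

Initial energy:
E = hc/λ = 1239.842 / 14.7776 = 83.9000 keV

(Intermediate values are shown rounded; full precision is carried through to the final answer.)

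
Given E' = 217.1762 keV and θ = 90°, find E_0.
377.6999 keV

Convert final energy to wavelength (hc ≈ 1239.842 keV·pm):
λ' = hc/E' = 1239.842 / 217.1762 = 5.7089 pm

Calculate the Compton shift:
Δλ = λ_C(1 - cos(90°))
Δλ = 2.4263 × (1 - cos(90°))
Δλ = 2.4263 pm

Initial wavelength:
λ = λ' - Δλ = 5.7089 - 2.4263 = 3.2826 pm

Initial energy:
E = hc/λ = 1239.842 / 3.2826 = 377.6999 keV

(Intermediate values are shown rounded; full precision is carried through to the final answer.)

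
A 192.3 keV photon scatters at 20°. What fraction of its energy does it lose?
0.0222 (or 2.22%)

Calculate initial and final photon energies:

Initial: E₀ = 192.3 keV → λ₀ = 6.4474 pm
Compton shift: Δλ = 0.1463 pm
Final wavelength: λ' = 6.5938 pm
Final energy: E' = 188.0326 keV

Fractional energy loss:
(E₀ - E')/E₀ = (192.3000 - 188.0326)/192.3000
= 4.2674/192.3000
= 0.0222
= 2.22%

(Intermediate values are shown rounded; full precision is carried through to the final answer.)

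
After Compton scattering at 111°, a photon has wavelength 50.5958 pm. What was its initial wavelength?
47.3000 pm

From λ' = λ + Δλ, we have λ = λ' - Δλ

First calculate the Compton shift:
Δλ = λ_C(1 - cos θ)
Δλ = 2.4263 × (1 - cos(111°))
Δλ = 2.4263 × 1.3584
Δλ = 3.2958 pm

Initial wavelength:
λ = λ' - Δλ
λ = 50.5958 - 3.2958
λ = 47.3000 pm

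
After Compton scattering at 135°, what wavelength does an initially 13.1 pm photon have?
17.2420 pm

Using the Compton formula: λ' = λ + λ_C(1 − cos θ)

For θ = 135°, cos θ = -√2/2 (exact) ≈ -0.7071, so:
1 − cos 135° = 1 − (-√2/2) ≈ 1.7071

Δλ = λ_C × 1.7071 = 2.4263 × 1.7071 = 4.1420 pm

λ' = 13.1 + 4.1420 = 17.2420 pm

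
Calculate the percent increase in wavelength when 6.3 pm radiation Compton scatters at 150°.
71.8660%

Calculate the Compton shift:
Δλ = λ_C(1 - cos(150°))
Δλ = 2.4263 × (1 - cos(150°))
Δλ = 2.4263 × 1.8660
Δλ = 4.5276 pm

Percentage change:
(Δλ/λ₀) × 100 = (4.5276/6.3) × 100
= 71.8660%

(Intermediate values are shown rounded; full precision is carried through to the final answer.)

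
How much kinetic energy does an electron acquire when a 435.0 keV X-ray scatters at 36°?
60.8318 keV

By energy conservation: K_e = E_initial - E_final

First find the scattered photon energy:
Initial wavelength: λ = hc/E = 2.8502 pm
Compton shift: Δλ = λ_C(1 - cos(36°)) = 0.4634 pm
Final wavelength: λ' = 2.8502 + 0.4634 = 3.3136 pm
Final photon energy: E' = hc/λ' = 374.1682 keV

Electron kinetic energy:
K_e = E - E' = 435.0000 - 374.1682 = 60.8318 keV

(Intermediate values are shown rounded; full precision is carried through to the final answer.)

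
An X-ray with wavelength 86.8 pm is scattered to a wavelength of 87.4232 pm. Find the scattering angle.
42.00°

First find the wavelength shift:
Δλ = λ' - λ = 87.4232 - 86.8 = 0.6232 pm

Using Δλ = λ_C(1 - cos θ), with λ_C = h/(m_e·c) ≈ 2.42631024 pm:
cos θ = 1 - Δλ/λ_C
cos θ = 1 - 0.6232/2.42631024
cos θ = 0.743149

θ = arccos(0.743149)
θ = 42.00°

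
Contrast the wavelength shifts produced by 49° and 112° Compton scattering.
112° produces the larger shift by a factor of 3.997

Calculate both shifts using Δλ = λ_C(1 - cos θ):

For θ₁ = 49°:
Δλ₁ = 2.4263 × (1 - cos(49°))
Δλ₁ = 2.4263 × 0.3439
Δλ₁ = 0.8345 pm

For θ₂ = 112°:
Δλ₂ = 2.4263 × (1 - cos(112°))
Δλ₂ = 2.4263 × 1.3746
Δλ₂ = 3.3352 pm

The 112° angle produces the larger shift.
Ratio: 3.3352/0.8345 = 3.997

(Intermediate values are shown rounded; full precision is carried through to the final answer.)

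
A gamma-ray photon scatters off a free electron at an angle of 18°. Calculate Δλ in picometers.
0.1188 pm

Using the Compton scattering formula:
Δλ = λ_C(1 - cos θ)

where λ_C = h/(m_e·c) ≈ 2.4263 pm is the Compton wavelength of an electron.

For θ = 18°:
cos(18°) = 0.9511
1 - cos(18°) = 0.0489

Δλ = 2.4263 × 0.0489
Δλ = 0.1188 pm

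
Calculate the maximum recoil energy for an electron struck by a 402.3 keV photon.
246.0405 keV

Maximum energy transfer occurs at θ = 180° (backscattering).

Initial photon: E₀ = 402.3 keV → λ₀ = 3.0819 pm

Maximum Compton shift (at 180°):
Δλ_max = 2λ_C = 2 × 2.4263 = 4.8526 pm

Final wavelength:
λ' = 3.0819 + 4.8526 = 7.9345 pm

Minimum photon energy (maximum energy to electron):
E'_min = hc/λ' = 156.2595 keV

Maximum electron kinetic energy:
K_max = E₀ - E'_min = 402.3000 - 156.2595 = 246.0405 keV

(Intermediate values are shown rounded; full precision is carried through to the final answer.)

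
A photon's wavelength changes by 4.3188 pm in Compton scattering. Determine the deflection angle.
141.26°

From the Compton formula Δλ = λ_C(1 - cos θ), we can solve for θ:

cos θ = 1 - Δλ/λ_C

Given:
- Δλ = 4.3188 pm
- λ_C = h/(m_e·c) ≈ 2.42631024 pm

cos θ = 1 - 4.3188/2.42631024
cos θ = 1 - 1.779987
cos θ = -0.779987

θ = arccos(-0.779987)
θ = 141.26°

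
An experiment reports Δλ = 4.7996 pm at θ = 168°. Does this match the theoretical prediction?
Yes, consistent

Calculate the expected shift for θ = 168°:

Δλ_expected = λ_C(1 - cos(168°))
Δλ_expected = 2.4263 × (1 - cos(168°))
Δλ_expected = 2.4263 × 1.9781
Δλ_expected = 4.7996 pm

Given shift: 4.7996 pm
Expected shift: 4.7996 pm
Difference: 0.0000 pm

The values match. This is consistent with Compton scattering at the stated angle.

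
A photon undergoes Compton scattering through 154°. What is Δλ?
4.6071 pm

Using the Compton scattering formula:
Δλ = λ_C(1 - cos θ)

where λ_C = h/(m_e·c) ≈ 2.4263 pm is the Compton wavelength of an electron.

For θ = 154°:
cos(154°) = -0.8988
1 - cos(154°) = 1.8988

Δλ = 2.4263 × 1.8988
Δλ = 4.6071 pm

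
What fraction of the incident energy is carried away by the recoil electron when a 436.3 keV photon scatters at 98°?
0.4931 (or 49.31%)

Calculate initial and final photon energies:

Initial: E₀ = 436.3 keV → λ₀ = 2.8417 pm
Compton shift: Δλ = 2.7640 pm
Final wavelength: λ' = 5.6057 pm
Final energy: E' = 221.1750 keV

Fractional energy loss:
(E₀ - E')/E₀ = (436.3000 - 221.1750)/436.3000
= 215.1250/436.3000
= 0.4931
= 49.31%

(Intermediate values are shown rounded; full precision is carried through to the final answer.)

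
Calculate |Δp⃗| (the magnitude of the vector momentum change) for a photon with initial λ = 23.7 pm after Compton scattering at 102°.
4.1110e-23 kg·m/s

Photon momentum magnitude is p = h/λ.

Initial momentum:
p₀ = h/λ = 6.6261e-34/2.3700e-11 = 2.7958e-23 kg·m/s

After scattering:
λ' = λ + Δλ = 23.7 + 2.9308 = 26.6308 pm
p' = h/λ' = 6.6261e-34/2.6631e-11 = 2.4881e-23 kg·m/s

Momentum is a vector; the scattered photon's direction makes angle θ = 102° with the incident direction. The magnitude of the vector change Δp⃗ = p⃗₀ − p⃗' is found from the law of cosines:
|Δp⃗|² = p₀² + p'² − 2p₀p'cos θ
|Δp⃗|² = (2.7958e-23)² + (2.4881e-23)² − 2·2.7958e-23·2.4881e-23·cos(102°)
|Δp⃗| = 4.1110e-23 kg·m/s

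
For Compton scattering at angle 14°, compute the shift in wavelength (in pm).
0.0721 pm

Using the Compton scattering formula:
Δλ = λ_C(1 - cos θ)

where λ_C = h/(m_e·c) ≈ 2.4263 pm is the Compton wavelength of an electron.

For θ = 14°:
cos(14°) = 0.9703
1 - cos(14°) = 0.0297

Δλ = 2.4263 × 0.0297
Δλ = 0.0721 pm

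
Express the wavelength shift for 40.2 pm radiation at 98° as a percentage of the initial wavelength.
6.8756%

Calculate the Compton shift:
Δλ = λ_C(1 - cos(98°))
Δλ = 2.4263 × (1 - cos(98°))
Δλ = 2.4263 × 1.1392
Δλ = 2.7640 pm

Percentage change:
(Δλ/λ₀) × 100 = (2.7640/40.2) × 100
= 6.8756%

(Intermediate values are shown rounded; full precision is carried through to the final answer.)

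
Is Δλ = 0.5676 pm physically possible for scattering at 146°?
No, inconsistent

Calculate the expected shift for θ = 146°:

Δλ_expected = λ_C(1 - cos(146°))
Δλ_expected = 2.4263 × (1 - cos(146°))
Δλ_expected = 2.4263 × 1.8290
Δλ_expected = 4.4378 pm

Given shift: 0.5676 pm
Expected shift: 4.4378 pm
Difference: 3.8702 pm

The values do not match. The given shift corresponds to θ ≈ 40.0°, not 146°.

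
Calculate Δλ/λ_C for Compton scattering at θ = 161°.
1.9455 λ_C

The Compton shift formula is:
Δλ = λ_C(1 - cos θ)

Dividing both sides by λ_C:
Δλ/λ_C = 1 - cos θ

For θ = 161°:
Δλ/λ_C = 1 - cos(161°)
Δλ/λ_C = 1 - -0.9455
Δλ/λ_C = 1.9455

This means the shift is 1.9455 × λ_C = 4.7204 pm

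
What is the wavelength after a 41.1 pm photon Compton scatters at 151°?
45.6484 pm

Using the Compton scattering formula:
λ' = λ + Δλ = λ + λ_C(1 - cos θ)

Given:
- Initial wavelength λ = 41.1 pm
- Scattering angle θ = 151°
- Compton wavelength λ_C ≈ 2.4263 pm

Calculate the shift:
Δλ = 2.4263 × (1 - cos(151°))
Δλ = 2.4263 × 1.8746
Δλ = 4.5484 pm

Final wavelength:
λ' = 41.1 + 4.5484 = 45.6484 pm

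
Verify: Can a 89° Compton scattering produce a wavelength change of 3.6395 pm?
No, inconsistent

Calculate the expected shift for θ = 89°:

Δλ_expected = λ_C(1 - cos(89°))
Δλ_expected = 2.4263 × (1 - cos(89°))
Δλ_expected = 2.4263 × 0.9825
Δλ_expected = 2.3840 pm

Given shift: 3.6395 pm
Expected shift: 2.3840 pm
Difference: 1.2555 pm

The values do not match. The given shift corresponds to θ ≈ 120.0°, not 89°.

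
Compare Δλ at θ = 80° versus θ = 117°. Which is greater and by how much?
117° produces the larger shift by a factor of 1.760

Calculate both shifts using Δλ = λ_C(1 - cos θ):

For θ₁ = 80°:
Δλ₁ = 2.4263 × (1 - cos(80°))
Δλ₁ = 2.4263 × 0.8264
Δλ₁ = 2.0050 pm

For θ₂ = 117°:
Δλ₂ = 2.4263 × (1 - cos(117°))
Δλ₂ = 2.4263 × 1.4540
Δλ₂ = 3.5278 pm

The 117° angle produces the larger shift.
Ratio: 3.5278/2.0050 = 1.760

(Intermediate values are shown rounded; full precision is carried through to the final answer.)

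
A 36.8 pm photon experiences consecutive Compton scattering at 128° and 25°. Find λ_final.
40.9474 pm

Apply Compton shift twice:

First scattering at θ₁ = 128°:
Δλ₁ = λ_C(1 - cos(128°))
Δλ₁ = 2.4263 × 1.6157
Δλ₁ = 3.9201 pm

After first scattering:
λ₁ = 36.8 + 3.9201 = 40.7201 pm

Second scattering at θ₂ = 25°:
Δλ₂ = λ_C(1 - cos(25°))
Δλ₂ = 2.4263 × 0.0937
Δλ₂ = 0.2273 pm

Final wavelength:
λ₂ = 40.7201 + 0.2273 = 40.9474 pm

Total shift: Δλ_total = 3.9201 + 0.2273 = 4.1474 pm

(Intermediate values are shown rounded; full precision is carried through to the final answer.)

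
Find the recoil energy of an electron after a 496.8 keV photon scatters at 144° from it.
316.7185 keV

By energy conservation: K_e = E_initial - E_final

First find the scattered photon energy:
Initial wavelength: λ = hc/E = 2.4957 pm
Compton shift: Δλ = λ_C(1 - cos(144°)) = 4.3892 pm
Final wavelength: λ' = 2.4957 + 4.3892 = 6.8849 pm
Final photon energy: E' = hc/λ' = 180.0815 keV

Electron kinetic energy:
K_e = E - E' = 496.8000 - 180.0815 = 316.7185 keV

(Intermediate values are shown rounded; full precision is carried through to the final answer.)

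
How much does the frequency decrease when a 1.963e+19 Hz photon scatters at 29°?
3.834e+17 Hz (decrease)

Convert frequency to wavelength (c = 299792458 m/s):
λ₀ = c/f₀ = 299792458/1.963e+19 = 1.5272158e-11 m = 15.2722 pm

Calculate Compton shift:
Δλ = λ_C(1 - cos(29°)) = 0.3042 pm

Final wavelength:
λ' = λ₀ + Δλ = 15.2722 + 0.3042 = 15.5764 pm

Final frequency:
f' = c/λ' = 299792458/1.5576369e-11 = 1.9246620e+19 Hz

Frequency shift (decrease):
Δf = f₀ - f' = 1.963e+19 - 1.9246620e+19 = 3.834e+17 Hz

(Intermediate values are shown rounded; full precision is carried through to the final answer.)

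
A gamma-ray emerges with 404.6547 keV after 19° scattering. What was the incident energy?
422.9000 keV

Convert final energy to wavelength (hc ≈ 1239.842 keV·pm):
λ' = hc/E' = 1239.842 / 404.6547 = 3.0640 pm

Calculate the Compton shift:
Δλ = λ_C(1 - cos(19°))
Δλ = 2.4263 × (1 - cos(19°))
Δλ = 0.1322 pm

Initial wavelength:
λ = λ' - Δλ = 3.0640 - 0.1322 = 2.9318 pm

Initial energy:
E = hc/λ = 1239.842 / 2.9318 = 422.9000 keV

(Intermediate values are shown rounded; full precision is carried through to the final answer.)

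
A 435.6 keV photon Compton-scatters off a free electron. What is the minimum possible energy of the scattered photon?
161.0413 keV (at θ = 180°)

The scattered photon has minimum energy when its wavelength is maximum, i.e., when the Compton shift Δλ = λ_C(1 − cos θ) is maximum. This occurs at θ = 180° (backscattering), giving Δλ_max = 2λ_C = 4.8526 pm.

Initial wavelength: λ₀ = hc/E₀ = 2.8463 pm
Maximum final wavelength: λ'_max = λ₀ + 2λ_C = 2.8463 + 4.8526 = 7.6989 pm
Minimum final energy: E'_min = hc/λ'_max = 161.0413 keV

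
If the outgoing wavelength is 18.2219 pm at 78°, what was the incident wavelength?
16.3000 pm

From λ' = λ + Δλ, we have λ = λ' - Δλ

First calculate the Compton shift:
Δλ = λ_C(1 - cos θ)
Δλ = 2.4263 × (1 - cos(78°))
Δλ = 2.4263 × 0.7921
Δλ = 1.9219 pm

Initial wavelength:
λ = λ' - Δλ
λ = 18.2219 - 1.9219
λ = 16.3000 pm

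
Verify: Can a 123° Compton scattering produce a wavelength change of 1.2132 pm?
No, inconsistent

Calculate the expected shift for θ = 123°:

Δλ_expected = λ_C(1 - cos(123°))
Δλ_expected = 2.4263 × (1 - cos(123°))
Δλ_expected = 2.4263 × 1.5446
Δλ_expected = 3.7478 pm

Given shift: 1.2132 pm
Expected shift: 3.7478 pm
Difference: 2.5346 pm

The values do not match. The given shift corresponds to θ ≈ 60.0°, not 123°.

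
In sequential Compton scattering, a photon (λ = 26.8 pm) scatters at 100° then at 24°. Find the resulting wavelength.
29.8574 pm

Apply Compton shift twice:

First scattering at θ₁ = 100°:
Δλ₁ = λ_C(1 - cos(100°))
Δλ₁ = 2.4263 × 1.1736
Δλ₁ = 2.8476 pm

After first scattering:
λ₁ = 26.8 + 2.8476 = 29.6476 pm

Second scattering at θ₂ = 24°:
Δλ₂ = λ_C(1 - cos(24°))
Δλ₂ = 2.4263 × 0.0865
Δλ₂ = 0.2098 pm

Final wavelength:
λ₂ = 29.6476 + 0.2098 = 29.8574 pm

Total shift: Δλ_total = 2.8476 + 0.2098 = 3.0574 pm

(Intermediate values are shown rounded; full precision is carried through to the final answer.)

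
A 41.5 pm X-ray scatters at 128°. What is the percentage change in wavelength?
9.4460%

Calculate the Compton shift:
Δλ = λ_C(1 - cos(128°))
Δλ = 2.4263 × (1 - cos(128°))
Δλ = 2.4263 × 1.6157
Δλ = 3.9201 pm

Percentage change:
(Δλ/λ₀) × 100 = (3.9201/41.5) × 100
= 9.4460%

(Intermediate values are shown rounded; full precision is carried through to the final answer.)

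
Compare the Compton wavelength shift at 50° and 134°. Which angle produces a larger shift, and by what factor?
134° produces the larger shift by a factor of 4.744

Calculate both shifts using Δλ = λ_C(1 - cos θ):

For θ₁ = 50°:
Δλ₁ = 2.4263 × (1 - cos(50°))
Δλ₁ = 2.4263 × 0.3572
Δλ₁ = 0.8667 pm

For θ₂ = 134°:
Δλ₂ = 2.4263 × (1 - cos(134°))
Δλ₂ = 2.4263 × 1.6947
Δλ₂ = 4.1118 pm

The 134° angle produces the larger shift.
Ratio: 4.1118/0.8667 = 4.744

(Intermediate values are shown rounded; full precision is carried through to the final answer.)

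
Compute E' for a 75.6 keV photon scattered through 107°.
63.4654 keV

First convert energy to wavelength:
λ = hc/E, with hc ≈ 1239.842 keV·pm (i.e. 1239.842 eV·nm)

For E = 75.6 keV = 75600 eV:
λ = 1239.842 keV·pm / 75.6 keV
λ = 16.4000 pm

Calculate the Compton shift:
Δλ = λ_C(1 - cos(107°)) = 2.4263 × 1.2924
Δλ = 3.1357 pm

Final wavelength:
λ' = 16.4000 + 3.1357 = 19.5357 pm

Final energy:
E' = hc/λ' = 1239.842 / 19.5357 = 63.4654 keV

(Intermediate values are shown rounded; full precision is carried through to the final answer.)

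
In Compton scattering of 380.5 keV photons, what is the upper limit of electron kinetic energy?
227.6421 keV

Maximum energy transfer occurs at θ = 180° (backscattering).

Initial photon: E₀ = 380.5 keV → λ₀ = 3.2585 pm

Maximum Compton shift (at 180°):
Δλ_max = 2λ_C = 2 × 2.4263 = 4.8526 pm

Final wavelength:
λ' = 3.2585 + 4.8526 = 8.1111 pm

Minimum photon energy (maximum energy to electron):
E'_min = hc/λ' = 152.8579 keV

Maximum electron kinetic energy:
K_max = E₀ - E'_min = 380.5000 - 152.8579 = 227.6421 keV

(Intermediate values are shown rounded; full precision is carried through to the final answer.)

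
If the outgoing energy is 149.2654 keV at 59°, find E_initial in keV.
173.9001 keV

Convert final energy to wavelength (hc ≈ 1239.842 keV·pm):
λ' = hc/E' = 1239.842 / 149.2654 = 8.3063 pm

Calculate the Compton shift:
Δλ = λ_C(1 - cos(59°))
Δλ = 2.4263 × (1 - cos(59°))
Δλ = 1.1767 pm

Initial wavelength:
λ = λ' - Δλ = 8.3063 - 1.1767 = 7.1296 pm

Initial energy:
E = hc/λ = 1239.842 / 7.1296 = 173.9001 keV

(Intermediate values are shown rounded; full precision is carried through to the final answer.)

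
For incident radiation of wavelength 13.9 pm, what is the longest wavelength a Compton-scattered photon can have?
18.7526 pm (at θ = 180°)

The Compton shift is Δλ = λ_C(1 − cos θ).

Since cos θ ranges from −1 to 1, the factor (1 − cos θ) ranges from 0 to 2; the maximum shift occurs at θ = 180° (backscattering):
Δλ_max = 2λ_C = 2 × 2.4263 pm = 4.8526 pm

Maximum scattered wavelength:
λ'_max = λ₀ + Δλ_max = 13.9 + 4.8526 = 18.7526 pm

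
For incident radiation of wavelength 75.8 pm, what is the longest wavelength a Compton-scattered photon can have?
80.6526 pm (at θ = 180°)

The Compton shift is Δλ = λ_C(1 − cos θ).

Since cos θ ranges from −1 to 1, the factor (1 − cos θ) ranges from 0 to 2; the maximum shift occurs at θ = 180° (backscattering):
Δλ_max = 2λ_C = 2 × 2.4263 pm = 4.8526 pm

Maximum scattered wavelength:
λ'_max = λ₀ + Δλ_max = 75.8 + 4.8526 = 80.6526 pm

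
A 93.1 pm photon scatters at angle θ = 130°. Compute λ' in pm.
97.0859 pm

Using the Compton scattering formula:
λ' = λ + Δλ = λ + λ_C(1 - cos θ)

Given:
- Initial wavelength λ = 93.1 pm
- Scattering angle θ = 130°
- Compton wavelength λ_C ≈ 2.4263 pm

Calculate the shift:
Δλ = 2.4263 × (1 - cos(130°))
Δλ = 2.4263 × 1.6428
Δλ = 3.9859 pm

Final wavelength:
λ' = 93.1 + 3.9859 = 97.0859 pm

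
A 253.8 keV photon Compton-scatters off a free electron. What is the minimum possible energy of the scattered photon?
127.3235 keV (at θ = 180°)

The scattered photon has minimum energy when its wavelength is maximum, i.e., when the Compton shift Δλ = λ_C(1 − cos θ) is maximum. This occurs at θ = 180° (backscattering), giving Δλ_max = 2λ_C = 4.8526 pm.

Initial wavelength: λ₀ = hc/E₀ = 4.8851 pm
Maximum final wavelength: λ'_max = λ₀ + 2λ_C = 4.8851 + 4.8526 = 9.7377 pm
Minimum final energy: E'_min = hc/λ'_max = 127.3235 keV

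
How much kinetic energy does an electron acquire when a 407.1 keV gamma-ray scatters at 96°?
190.5517 keV

By energy conservation: K_e = E_initial - E_final

First find the scattered photon energy:
Initial wavelength: λ = hc/E = 3.0455 pm
Compton shift: Δλ = λ_C(1 - cos(96°)) = 2.6799 pm
Final wavelength: λ' = 3.0455 + 2.6799 = 5.7255 pm
Final photon energy: E' = hc/λ' = 216.5483 keV

Electron kinetic energy:
K_e = E - E' = 407.1000 - 216.5483 = 190.5517 keV

(Intermediate values are shown rounded; full precision is carried through to the final answer.)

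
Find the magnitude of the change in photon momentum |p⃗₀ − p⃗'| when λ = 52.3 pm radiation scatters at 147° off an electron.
2.3342e-23 kg·m/s

Photon momentum magnitude is p = h/λ.

Initial momentum:
p₀ = h/λ = 6.6261e-34/5.2300e-11 = 1.2669e-23 kg·m/s

After scattering:
λ' = λ + Δλ = 52.3 + 4.4612 = 56.7612 pm
p' = h/λ' = 6.6261e-34/5.6761e-11 = 1.1674e-23 kg·m/s

Momentum is a vector; the scattered photon's direction makes angle θ = 147° with the incident direction. The magnitude of the vector change Δp⃗ = p⃗₀ − p⃗' is found from the law of cosines:
|Δp⃗|² = p₀² + p'² − 2p₀p'cos θ
|Δp⃗|² = (1.2669e-23)² + (1.1674e-23)² − 2·1.2669e-23·1.1674e-23·cos(147°)
|Δp⃗| = 2.3342e-23 kg·m/s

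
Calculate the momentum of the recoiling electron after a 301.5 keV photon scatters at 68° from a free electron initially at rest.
1.6002e-22 kg·m/s

The electron is initially at rest, so by conservation of momentum:
p⃗_e = p⃗₀ − p⃗'  (incident photon momentum minus scattered photon momentum)

Photon momentum magnitudes (p = h/λ = E/c):
λ₀ = hc/E₀ = 4.1122 pm → p₀ = h/λ₀ = 1.6113e-22 kg·m/s
Δλ = λ_C(1 − cos 68°) = 1.5174 pm
λ' = 5.6296 pm → p' = h/λ' = 1.1770e-22 kg·m/s

The scattered photon makes angle θ = 68° with the incident direction, so by the law of cosines:
|p⃗_e|² = p₀² + p'² − 2p₀p'cos θ
|p⃗_e|² = (1.6113e-22)² + (1.1770e-22)² − 2·1.6113e-22·1.1770e-22·cos(68°)
|p⃗_e| = 1.6002e-22 kg·m/s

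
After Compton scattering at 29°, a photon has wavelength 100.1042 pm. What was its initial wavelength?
99.8000 pm

From λ' = λ + Δλ, we have λ = λ' - Δλ

First calculate the Compton shift:
Δλ = λ_C(1 - cos θ)
Δλ = 2.4263 × (1 - cos(29°))
Δλ = 2.4263 × 0.1254
Δλ = 0.3042 pm

Initial wavelength:
λ = λ' - Δλ
λ = 100.1042 - 0.3042
λ = 99.8000 pm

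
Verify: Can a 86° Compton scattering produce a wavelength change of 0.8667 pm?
No, inconsistent

Calculate the expected shift for θ = 86°:

Δλ_expected = λ_C(1 - cos(86°))
Δλ_expected = 2.4263 × (1 - cos(86°))
Δλ_expected = 2.4263 × 0.9302
Δλ_expected = 2.2571 pm

Given shift: 0.8667 pm
Expected shift: 2.2571 pm
Difference: 1.3904 pm

The values do not match. The given shift corresponds to θ ≈ 50.0°, not 86°.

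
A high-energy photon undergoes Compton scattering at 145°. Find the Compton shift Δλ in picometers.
4.4138 pm

Using the Compton scattering formula:
Δλ = λ_C(1 - cos θ)

where λ_C = h/(m_e·c) ≈ 2.4263 pm is the Compton wavelength of an electron.

For θ = 145°:
cos(145°) = -0.8192
1 - cos(145°) = 1.8192

Δλ = 2.4263 × 1.8192
Δλ = 4.4138 pm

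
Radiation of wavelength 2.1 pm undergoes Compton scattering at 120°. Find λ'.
5.7395 pm

Using the Compton formula: λ' = λ + λ_C(1 − cos θ)

For θ = 120°, cos θ = -1/2 (exact) = -0.5000, so:
1 − cos 120° = 1 − (-1/2) = 1.5000

Δλ = λ_C × 1.5000 = 2.4263 × 1.5000 = 3.6395 pm

λ' = 2.1 + 3.6395 = 5.7395 pm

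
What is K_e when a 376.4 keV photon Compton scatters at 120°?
197.5787 keV

By energy conservation: K_e = E_initial - E_final

First find the scattered photon energy:
Initial wavelength: λ = hc/E = 3.2939 pm
Compton shift: Δλ = λ_C(1 - cos(120°)) = 3.6395 pm
Final wavelength: λ' = 3.2939 + 3.6395 = 6.9334 pm
Final photon energy: E' = hc/λ' = 178.8213 keV

Electron kinetic energy:
K_e = E - E' = 376.4000 - 178.8213 = 197.5787 keV

(Intermediate values are shown rounded; full precision is carried through to the final answer.)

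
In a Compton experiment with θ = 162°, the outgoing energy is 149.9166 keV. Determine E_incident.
350.6000 keV

Convert final energy to wavelength (hc ≈ 1239.842 keV·pm):
λ' = hc/E' = 1239.842 / 149.9166 = 8.2702 pm

Calculate the Compton shift:
Δλ = λ_C(1 - cos(162°))
Δλ = 2.4263 × (1 - cos(162°))
Δλ = 4.7339 pm

Initial wavelength:
λ = λ' - Δλ = 8.2702 - 4.7339 = 3.5363 pm

Initial energy:
E = hc/λ = 1239.842 / 3.5363 = 350.6000 keV

(Intermediate values are shown rounded; full precision is carried through to the final answer.)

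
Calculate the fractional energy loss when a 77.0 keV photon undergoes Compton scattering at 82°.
0.1148 (or 11.48%)

Calculate initial and final photon energies:

Initial: E₀ = 77.0 keV → λ₀ = 16.1018 pm
Compton shift: Δλ = 2.0886 pm
Final wavelength: λ' = 18.1905 pm
Final energy: E' = 68.1588 keV

Fractional energy loss:
(E₀ - E')/E₀ = (77.0000 - 68.1588)/77.0000
= 8.8412/77.0000
= 0.1148
= 11.48%

(Intermediate values are shown rounded; full precision is carried through to the final answer.)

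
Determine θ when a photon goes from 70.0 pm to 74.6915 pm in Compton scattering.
159.00°

First find the wavelength shift:
Δλ = λ' - λ = 74.6915 - 70.0 = 4.6915 pm

Using Δλ = λ_C(1 - cos θ), with λ_C = h/(m_e·c) ≈ 2.42631024 pm:
cos θ = 1 - Δλ/λ_C
cos θ = 1 - 4.6915/2.42631024
cos θ = -0.933594

θ = arccos(-0.933594)
θ = 159.00°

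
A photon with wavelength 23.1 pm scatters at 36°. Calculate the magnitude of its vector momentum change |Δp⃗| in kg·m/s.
1.7562e-23 kg·m/s

Photon momentum magnitude is p = h/λ.

Initial momentum:
p₀ = h/λ = 6.6261e-34/2.3100e-11 = 2.8684e-23 kg·m/s

After scattering:
λ' = λ + Δλ = 23.1 + 0.4634 = 23.5634 pm
p' = h/λ' = 6.6261e-34/2.3563e-11 = 2.8120e-23 kg·m/s

Momentum is a vector; the scattered photon's direction makes angle θ = 36° with the incident direction. The magnitude of the vector change Δp⃗ = p⃗₀ − p⃗' is found from the law of cosines:
|Δp⃗|² = p₀² + p'² − 2p₀p'cos θ
|Δp⃗|² = (2.8684e-23)² + (2.8120e-23)² − 2·2.8684e-23·2.8120e-23·cos(36°)
|Δp⃗| = 1.7562e-23 kg·m/s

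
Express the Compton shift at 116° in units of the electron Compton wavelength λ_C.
1.4384 λ_C

The Compton shift formula is:
Δλ = λ_C(1 - cos θ)

Dividing both sides by λ_C:
Δλ/λ_C = 1 - cos θ

For θ = 116°:
Δλ/λ_C = 1 - cos(116°)
Δλ/λ_C = 1 - -0.4384
Δλ/λ_C = 1.4384

This means the shift is 1.4384 × λ_C = 3.4899 pm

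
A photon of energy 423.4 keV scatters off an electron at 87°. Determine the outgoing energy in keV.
237.1711 keV

First convert energy to wavelength:
λ = hc/E, with hc ≈ 1239.842 keV·pm (i.e. 1239.842 eV·nm)

For E = 423.4 keV = 423400 eV:
λ = 1239.842 keV·pm / 423.4 keV
λ = 2.9283 pm

Calculate the Compton shift:
Δλ = λ_C(1 - cos(87°)) = 2.4263 × 0.9477
Δλ = 2.2993 pm

Final wavelength:
λ' = 2.9283 + 2.2993 = 5.2276 pm

Final energy:
E' = hc/λ' = 1239.842 / 5.2276 = 237.1711 keV

(Intermediate values are shown rounded; full precision is carried through to the final answer.)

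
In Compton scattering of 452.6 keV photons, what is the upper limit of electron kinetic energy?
289.2909 keV

Maximum energy transfer occurs at θ = 180° (backscattering).

Initial photon: E₀ = 452.6 keV → λ₀ = 2.7394 pm

Maximum Compton shift (at 180°):
Δλ_max = 2λ_C = 2 × 2.4263 = 4.8526 pm

Final wavelength:
λ' = 2.7394 + 4.8526 = 7.5920 pm

Minimum photon energy (maximum energy to electron):
E'_min = hc/λ' = 163.3091 keV

Maximum electron kinetic energy:
K_max = E₀ - E'_min = 452.6000 - 163.3091 = 289.2909 keV

(Intermediate values are shown rounded; full precision is carried through to the final answer.)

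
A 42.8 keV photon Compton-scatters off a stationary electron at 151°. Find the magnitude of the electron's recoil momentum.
4.1292e-23 kg·m/s

The electron is initially at rest, so by conservation of momentum:
p⃗_e = p⃗₀ − p⃗'  (incident photon momentum minus scattered photon momentum)

Photon momentum magnitudes (p = h/λ = E/c):
λ₀ = hc/E₀ = 28.9683 pm → p₀ = h/λ₀ = 2.2874e-23 kg·m/s
Δλ = λ_C(1 − cos 151°) = 4.5484 pm
λ' = 33.5167 pm → p' = h/λ' = 1.9769e-23 kg·m/s

The scattered photon makes angle θ = 151° with the incident direction, so by the law of cosines:
|p⃗_e|² = p₀² + p'² − 2p₀p'cos θ
|p⃗_e|² = (2.2874e-23)² + (1.9769e-23)² − 2·2.2874e-23·1.9769e-23·cos(151°)
|p⃗_e| = 4.1292e-23 kg·m/s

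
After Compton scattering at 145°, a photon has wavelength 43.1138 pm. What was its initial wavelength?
38.7000 pm

From λ' = λ + Δλ, we have λ = λ' - Δλ

First calculate the Compton shift:
Δλ = λ_C(1 - cos θ)
Δλ = 2.4263 × (1 - cos(145°))
Δλ = 2.4263 × 1.8192
Δλ = 4.4138 pm

Initial wavelength:
λ = λ' - Δλ
λ = 43.1138 - 4.4138
λ = 38.7000 pm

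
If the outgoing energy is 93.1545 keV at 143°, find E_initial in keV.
138.5999 keV

Convert final energy to wavelength (hc ≈ 1239.842 keV·pm):
λ' = hc/E' = 1239.842 / 93.1545 = 13.3095 pm

Calculate the Compton shift:
Δλ = λ_C(1 - cos(143°))
Δλ = 2.4263 × (1 - cos(143°))
Δλ = 4.3640 pm

Initial wavelength:
λ = λ' - Δλ = 13.3095 - 4.3640 = 8.9455 pm

Initial energy:
E = hc/λ = 1239.842 / 8.9455 = 138.5999 keV

(Intermediate values are shown rounded; full precision is carried through to the final answer.)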